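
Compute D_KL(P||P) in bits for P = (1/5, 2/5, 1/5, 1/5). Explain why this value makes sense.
0.0000 bits

KL divergence satisfies the Gibbs inequality: D_KL(P||Q) ≥ 0 for all distributions P, Q.

D_KL(P||Q) = Σ p(x) log(p(x)/q(x))
Each term is p(x) × log_2(p(x)/p(x)) = p(x) × log_2(1) = 0, so the sum is 0.
D_KL(P||Q) = 0.0000 bits

When P = Q, the KL divergence is exactly 0, as there is no 'divergence' between identical distributions.

This non-negativity is a fundamental property: relative entropy cannot be negative because it measures how different Q is from P.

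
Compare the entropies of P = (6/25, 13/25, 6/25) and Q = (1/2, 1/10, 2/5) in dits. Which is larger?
P

Computing entropies in dits:
H(P) = 0.4452
H(Q) = 0.4097

Distribution P has higher entropy.

Intuition: The distribution closer to uniform (more spread out) has higher entropy.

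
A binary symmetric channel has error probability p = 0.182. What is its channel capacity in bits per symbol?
0.3156 bits

For a binary symmetric channel (BSC) with error probability p:
Capacity C = 1 - H(p) bits per symbol

where H(p) = -p log₂(p) - (1-p) log₂(1-p) is the binary entropy function.

H(0.182) = 0.6844 bits
C = 1 - 0.6844 = 0.3156 bits per symbol

This means we can reliably transmit up to 0.3156 bits of information per channel use.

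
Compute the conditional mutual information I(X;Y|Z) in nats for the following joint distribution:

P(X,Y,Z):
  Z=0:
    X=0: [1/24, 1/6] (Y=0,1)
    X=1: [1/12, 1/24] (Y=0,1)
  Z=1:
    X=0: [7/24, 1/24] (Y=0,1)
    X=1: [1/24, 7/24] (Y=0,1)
0.2476 nats

Conditional mutual information: I(X;Y|Z) = H(X|Z) + H(Y|Z) - H(X,Y|Z)

H(Z) = 0.6365
H(X,Z) = 1.3191 → H(X|Z) = 0.6826
H(Y,Z) = 1.3191 → H(Y|Z) = 0.6826
H(X,Y,Z) = 1.7541 → H(X,Y|Z) = 1.1176

I(X;Y|Z) = 0.6826 + 0.6826 - 1.1176 = 0.2476 nats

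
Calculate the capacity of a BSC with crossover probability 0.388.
0.0365 bits

For a binary symmetric channel (BSC) with error probability p:
Capacity C = 1 - H(p) bits per symbol

where H(p) = -p log₂(p) - (1-p) log₂(1-p) is the binary entropy function.

H(0.388) = 0.9635 bits
C = 1 - 0.9635 = 0.0365 bits per symbol

This means we can reliably transmit up to 0.0365 bits of information per channel use.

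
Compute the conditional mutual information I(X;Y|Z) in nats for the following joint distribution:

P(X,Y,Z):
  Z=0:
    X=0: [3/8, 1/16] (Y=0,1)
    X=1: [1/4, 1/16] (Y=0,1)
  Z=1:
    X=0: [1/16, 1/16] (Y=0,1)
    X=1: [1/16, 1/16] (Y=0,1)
0.0021 nats

Conditional mutual information: I(X;Y|Z) = H(X|Z) + H(Y|Z) - H(X,Y|Z)

H(Z) = 0.5623
H(X,Z) = 1.2450 → H(X|Z) = 0.6827
H(Y,Z) = 1.0735 → H(Y|Z) = 0.5112
H(X,Y,Z) = 1.7541 → H(X,Y|Z) = 1.1918

I(X;Y|Z) = 0.6827 + 0.5112 - 1.1918 = 0.0021 nats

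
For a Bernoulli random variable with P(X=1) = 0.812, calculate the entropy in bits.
0.6973 bits

The binary entropy function is:
H(p) = -p log(p) - (1-p) log(1-p)

H(0.812) = -0.812 × log_2(0.812) - 0.188 × log_2(0.188)
H(0.812) = 0.6973 bits

Note: Binary entropy is maximized at p=0.5 (H=1 bit) and minimized at p=0 or p=1 (H=0).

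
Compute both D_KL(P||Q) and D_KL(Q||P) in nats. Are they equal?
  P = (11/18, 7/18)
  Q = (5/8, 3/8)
D_KL(P||Q) = 0.0004, D_KL(Q||P) = 0.0004

KL divergence is not symmetric: D_KL(P||Q) ≠ D_KL(Q||P) in general.

D_KL(P||Q) = 0.0004 nats
D_KL(Q||P) = 0.0004 nats

In this case they happen to be equal (to 4 decimal places).

This asymmetry is why KL divergence is not a true distance metric.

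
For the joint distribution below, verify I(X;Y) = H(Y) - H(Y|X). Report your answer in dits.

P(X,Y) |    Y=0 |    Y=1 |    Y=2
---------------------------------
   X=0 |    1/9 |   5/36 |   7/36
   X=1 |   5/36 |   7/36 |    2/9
I(X;Y) = 0.0004 dits

Mutual information has multiple equivalent forms:
- I(X;Y) = H(X) - H(X|Y)
- I(X;Y) = H(Y) - H(Y|X)
- I(X;Y) = H(X) + H(Y) - H(X,Y)

Computing all quantities:
H(X) = 0.2983, H(Y) = 0.4680, H(X,Y) = 0.7659
H(X|Y) = 0.2979, H(Y|X) = 0.4676

Verification:
H(X) - H(X|Y) = 0.2983 - 0.2979 = 0.0004
H(Y) - H(Y|X) = 0.4680 - 0.4676 = 0.0004
H(X) + H(Y) - H(X,Y) = 0.2983 + 0.4680 - 0.7659 = 0.0004

All forms give I(X;Y) = 0.0004 dits. ✓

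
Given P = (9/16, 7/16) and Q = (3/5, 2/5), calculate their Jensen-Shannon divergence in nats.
0.0007 nats

Jensen-Shannon divergence is:
JSD(P||Q) = 0.5 × D_KL(P||M) + 0.5 × D_KL(Q||M)
where M = 0.5 × (P + Q) is the mixture distribution.

M = 0.5 × (9/16, 7/16) + 0.5 × (3/5, 2/5) = (0.58125, 0.41875)

D_KL(P||M) = 0.0007 nats
D_KL(Q||M) = 0.0007 nats

JSD(P||Q) = 0.5 × 0.0007 + 0.5 × 0.0007 = 0.0007 nats

Unlike KL divergence, JSD is symmetric and bounded: 0 ≤ JSD ≤ log(2).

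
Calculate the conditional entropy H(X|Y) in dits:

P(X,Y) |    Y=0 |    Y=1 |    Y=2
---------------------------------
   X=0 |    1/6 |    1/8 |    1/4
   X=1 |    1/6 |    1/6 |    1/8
0.2905 dits

Using the chain rule: H(X|Y) = H(X,Y) - H(Y)

First, compute H(X,Y) = 0.7654 dits

Marginal P(Y) = (1/3, 7/24, 3/8)
H(Y) = 0.4749 dits

H(X|Y) = H(X,Y) - H(Y) = 0.7654 - 0.4749 = 0.2905 dits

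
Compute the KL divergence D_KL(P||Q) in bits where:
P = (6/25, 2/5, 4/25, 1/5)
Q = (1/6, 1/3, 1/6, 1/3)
0.0747 bits

KL divergence: D_KL(P||Q) = Σ p(x) log(p(x)/q(x))

Computing term by term:
  x=0: 6/25 × log_2[(6/25)/(1/6)] = 6/25 × 0.5261 = 0.1263
  x=1: 2/5 × log_2[(2/5)/(1/3)] = 2/5 × 0.2630 = 0.1052
  x=2: 4/25 × log_2[(4/25)/(1/6)] = 4/25 × -0.0589 = -0.0094
  x=3: 1/5 × log_2[(1/5)/(1/3)] = 1/5 × -0.7370 = -0.1474

D_KL(P||Q) = 0.0747 bits

Note: KL divergence is always non-negative and equals 0 iff P = Q.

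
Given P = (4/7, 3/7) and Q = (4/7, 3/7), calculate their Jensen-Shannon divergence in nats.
0.0000 nats

Jensen-Shannon divergence is:
JSD(P||Q) = 0.5 × D_KL(P||M) + 0.5 × D_KL(Q||M)
where M = 0.5 × (P + Q) is the mixture distribution.

M = 0.5 × (4/7, 3/7) + 0.5 × (4/7, 3/7) = (4/7, 3/7)

D_KL(P||M) = 0.0000 nats
D_KL(Q||M) = 0.0000 nats

JSD(P||Q) = 0.5 × 0.0000 + 0.5 × 0.0000 = 0.0000 nats

Unlike KL divergence, JSD is symmetric and bounded: 0 ≤ JSD ≤ log(2).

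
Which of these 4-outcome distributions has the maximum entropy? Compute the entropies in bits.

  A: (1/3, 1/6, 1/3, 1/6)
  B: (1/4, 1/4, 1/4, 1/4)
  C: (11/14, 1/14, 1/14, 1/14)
B

For a discrete distribution over n outcomes, entropy is maximized by the uniform distribution.

Computing entropies:
H(A) = 1.9183 bits
H(B) = 2.0000 bits
H(C) = 1.0892 bits

The uniform distribution (where all probabilities equal 1/4) achieves the maximum entropy of log_2(4) = 2.0000 bits.

Distribution B has the highest entropy.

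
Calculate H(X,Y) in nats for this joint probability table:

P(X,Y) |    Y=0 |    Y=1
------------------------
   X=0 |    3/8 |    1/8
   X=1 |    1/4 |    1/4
1.3209 nats

Joint entropy is H(X,Y) = -Σ_{x,y} p(x,y) log p(x,y).

Summing over all non-zero entries:
H(X,Y) = -[3/8·log_e(3/8) + 1/8·log_e(1/8) + 1/4·log_e(1/4) + 1/4·log_e(1/4)]
H(X,Y) = 1.3209 nats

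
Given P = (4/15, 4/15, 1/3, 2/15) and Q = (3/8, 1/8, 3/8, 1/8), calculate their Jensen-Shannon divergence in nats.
0.0184 nats

Jensen-Shannon divergence is:
JSD(P||Q) = 0.5 × D_KL(P||M) + 0.5 × D_KL(Q||M)
where M = 0.5 × (P + Q) is the mixture distribution.

M = 0.5 × (4/15, 4/15, 1/3, 2/15) + 0.5 × (3/8, 1/8, 3/8, 1/8) = (0.320833, 0.195833, 0.354167, 0.129167)

D_KL(P||M) = 0.0170 nats
D_KL(Q||M) = 0.0197 nats

JSD(P||Q) = 0.5 × 0.0170 + 0.5 × 0.0197 = 0.0184 nats

Unlike KL divergence, JSD is symmetric and bounded: 0 ≤ JSD ≤ log(2).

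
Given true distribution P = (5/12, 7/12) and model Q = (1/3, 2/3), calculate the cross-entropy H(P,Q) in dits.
0.3015 dits

Cross-entropy: H(P,Q) = -Σ p(x) log q(x)

Alternatively: H(P,Q) = H(P) + D_KL(P||Q)
H(P) = 0.2950 dits
D_KL(P||Q) = 0.0066 dits

H(P,Q) = 0.2950 + 0.0066 = 0.3015 dits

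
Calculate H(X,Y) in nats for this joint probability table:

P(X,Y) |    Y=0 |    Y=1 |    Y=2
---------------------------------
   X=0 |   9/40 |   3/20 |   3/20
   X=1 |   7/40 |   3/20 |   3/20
1.7789 nats

Joint entropy is H(X,Y) = -Σ_{x,y} p(x,y) log p(x,y).

Summing over all non-zero entries:
H(X,Y) = -[9/40·log_e(9/40) + 3/20·log_e(3/20) + 3/20·log_e(3/20) + 7/40·log_e(7/40) + 3/20·log_e(3/20) + 3/20·log_e(3/20)]
H(X,Y) = 1.7789 nats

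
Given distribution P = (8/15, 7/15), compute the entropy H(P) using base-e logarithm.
0.6909 nats

Shannon entropy is H(X) = -Σ p(x) log p(x).

For P = (8/15, 7/15):
H = -8/15 × log_e(8/15) -7/15 × log_e(7/15)
H = 0.6909 nats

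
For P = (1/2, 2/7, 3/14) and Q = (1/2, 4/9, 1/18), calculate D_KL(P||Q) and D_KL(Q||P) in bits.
D_KL(P||Q) = 0.2352, D_KL(Q||P) = 0.1751

KL divergence is not symmetric: D_KL(P||Q) ≠ D_KL(Q||P) in general.

D_KL(P||Q) = 0.2352 bits
D_KL(Q||P) = 0.1751 bits

No, they are not equal!

This asymmetry is why KL divergence is not a true distance metric.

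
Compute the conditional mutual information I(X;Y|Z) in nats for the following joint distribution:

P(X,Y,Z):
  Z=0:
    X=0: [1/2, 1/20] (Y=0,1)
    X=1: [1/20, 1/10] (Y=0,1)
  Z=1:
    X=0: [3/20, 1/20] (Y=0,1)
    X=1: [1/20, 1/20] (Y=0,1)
0.1099 nats

Conditional mutual information: I(X;Y|Z) = H(X|Z) + H(Y|Z) - H(X,Y|Z)

H(Z) = 0.6109
H(X,Z) = 1.1655 → H(X|Z) = 0.5547
H(Y,Z) = 1.1655 → H(Y|Z) = 0.5547
H(X,Y,Z) = 1.6103 → H(X,Y|Z) = 0.9995

I(X;Y|Z) = 0.5547 + 0.5547 - 0.9995 = 0.1099 nats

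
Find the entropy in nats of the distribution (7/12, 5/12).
0.6792 nats

Shannon entropy is H(X) = -Σ p(x) log p(x).

For P = (7/12, 5/12):
H = -7/12 × log_e(7/12) -5/12 × log_e(5/12)
H = 0.6792 nats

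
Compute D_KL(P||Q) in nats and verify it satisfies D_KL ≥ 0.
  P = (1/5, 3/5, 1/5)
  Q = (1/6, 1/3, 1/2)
0.2059 nats

KL divergence satisfies the Gibbs inequality: D_KL(P||Q) ≥ 0 for all distributions P, Q.

D_KL(P||Q) = Σ p(x) log(p(x)/q(x))
Term by term:
  x=0: 1/5 × log_e[(1/5)/(1/6)] = 0.0365
  x=1: 3/5 × log_e[(3/5)/(1/3)] = 0.3527
  x=2: 1/5 × log_e[(1/5)/(1/2)] = -0.1833
D_KL(P||Q) = 0.2059 nats

D_KL(P||Q) = 0.2059 ≥ 0 ✓

This non-negativity is a fundamental property: relative entropy cannot be negative because it measures how different Q is from P.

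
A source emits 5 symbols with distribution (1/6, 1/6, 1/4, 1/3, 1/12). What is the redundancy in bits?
0.1332 bits

Redundancy measures how far a source is from maximum entropy:
R = H_max - H(X)

Maximum entropy for 5 symbols: H_max = log_2(5) = 2.3219 bits
Actual entropy: H(X) = 2.1887 bits
Redundancy: R = 2.3219 - 2.1887 = 0.1332 bits

This redundancy represents potential for compression: the source could be compressed by 0.1332 bits per symbol.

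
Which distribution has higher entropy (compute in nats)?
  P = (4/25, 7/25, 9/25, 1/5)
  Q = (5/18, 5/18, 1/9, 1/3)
P

Computing entropies in nats:
H(P) = 1.3393
H(Q) = 1.3220

Distribution P has higher entropy.

Intuition: The distribution closer to uniform (more spread out) has higher entropy.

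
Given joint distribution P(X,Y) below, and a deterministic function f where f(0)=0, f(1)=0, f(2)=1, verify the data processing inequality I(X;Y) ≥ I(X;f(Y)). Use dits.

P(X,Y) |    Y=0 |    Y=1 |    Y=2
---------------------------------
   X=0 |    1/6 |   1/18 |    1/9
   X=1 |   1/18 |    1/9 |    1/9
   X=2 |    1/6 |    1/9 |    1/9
I(X;Y) = 0.0172, I(X;f(Y)) = 0.0021, inequality holds: 0.0172 ≥ 0.0021

Data Processing Inequality: For any Markov chain X → Y → Z, we have I(X;Y) ≥ I(X;Z).

Here Z = f(Y) is a deterministic function of Y, forming X → Y → Z.

Original I(X;Y) = 0.0172 dits

After applying f:
P(X,Z) where Z=f(Y):
- P(X,Z=0) = P(X,Y=0) + P(X,Y=1)
- P(X,Z=1) = P(X,Y=2)

I(X;Z) = I(X;f(Y)) = 0.0021 dits

Verification: 0.0172 ≥ 0.0021 ✓

Information cannot be created by processing; the function f can only lose information about X.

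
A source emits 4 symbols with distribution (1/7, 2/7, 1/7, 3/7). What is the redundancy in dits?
0.0475 dits

Redundancy measures how far a source is from maximum entropy:
R = H_max - H(X)

Maximum entropy for 4 symbols: H_max = log_10(4) = 0.6021 dits
Actual entropy: H(X) = 0.5546 dits
Redundancy: R = 0.6021 - 0.5546 = 0.0475 dits

This redundancy represents potential for compression: the source could be compressed by 0.0475 dits per symbol.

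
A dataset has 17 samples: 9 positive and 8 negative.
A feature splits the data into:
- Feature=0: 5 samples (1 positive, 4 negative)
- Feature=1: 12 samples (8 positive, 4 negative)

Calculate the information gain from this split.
0.1370 bits

Information Gain = H(Y) - H(Y|Feature)

Before split:
P(positive) = 9/17 = 0.5294
H(Y) = 0.9975 bits

After split:
Feature=0: H = 0.7219 bits (weight = 5/17)
Feature=1: H = 0.9183 bits (weight = 12/17)
H(Y|Feature) = (5/17)×0.7219 + (12/17)×0.9183 = 0.8605 bits

Information Gain = 0.9975 - 0.8605 = 0.1370 bits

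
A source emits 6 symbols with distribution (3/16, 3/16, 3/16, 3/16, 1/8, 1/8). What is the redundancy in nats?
0.0164 nats

Redundancy measures how far a source is from maximum entropy:
R = H_max - H(X)

Maximum entropy for 6 symbols: H_max = log_e(6) = 1.7918 nats
Actual entropy: H(X) = 1.7753 nats
Redundancy: R = 1.7918 - 1.7753 = 0.0164 nats

This redundancy represents potential for compression: the source could be compressed by 0.0164 nats per symbol.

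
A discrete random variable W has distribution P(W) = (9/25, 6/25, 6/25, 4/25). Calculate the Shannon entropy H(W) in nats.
1.3460 nats

Shannon entropy is H(X) = -Σ p(x) log p(x).

For P = (9/25, 6/25, 6/25, 4/25):
H = -9/25 × log_e(9/25) -6/25 × log_e(6/25) -6/25 × log_e(6/25) -4/25 × log_e(4/25)
H = 1.3460 nats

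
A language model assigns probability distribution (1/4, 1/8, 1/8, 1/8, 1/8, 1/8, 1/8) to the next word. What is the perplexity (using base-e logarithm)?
6.7272

Perplexity is e^H (or exp(H) for natural log).

First, H = -Σ p log p = 1.9062 nats
Perplexity = e^1.9062 = 6.7272

Interpretation: The model's uncertainty is equivalent to choosing uniformly among 6.7 options.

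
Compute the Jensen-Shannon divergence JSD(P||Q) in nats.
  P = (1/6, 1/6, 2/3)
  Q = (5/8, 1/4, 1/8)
0.1766 nats

Jensen-Shannon divergence is:
JSD(P||Q) = 0.5 × D_KL(P||M) + 0.5 × D_KL(Q||M)
where M = 0.5 × (P + Q) is the mixture distribution.

M = 0.5 × (1/6, 1/6, 2/3) + 0.5 × (5/8, 1/4, 1/8) = (0.395833, 5/24, 0.395833)

D_KL(P||M) = 0.1662 nats
D_KL(Q||M) = 0.1870 nats

JSD(P||Q) = 0.5 × 0.1662 + 0.5 × 0.1870 = 0.1766 nats

Unlike KL divergence, JSD is symmetric and bounded: 0 ≤ JSD ≤ log(2).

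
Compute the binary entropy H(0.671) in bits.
0.9139 bits

The binary entropy function is:
H(p) = -p log(p) - (1-p) log(1-p)

H(0.671) = -0.671 × log_2(0.671) - 0.329 × log_2(0.329)
H(0.671) = 0.9139 bits

Note: Binary entropy is maximized at p=0.5 (H=1 bit) and minimized at p=0 or p=1 (H=0).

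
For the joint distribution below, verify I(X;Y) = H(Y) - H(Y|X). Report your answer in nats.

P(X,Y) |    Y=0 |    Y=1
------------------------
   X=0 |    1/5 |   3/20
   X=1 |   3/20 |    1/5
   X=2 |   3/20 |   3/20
I(X;Y) = 0.0072 nats

Mutual information has multiple equivalent forms:
- I(X;Y) = H(X) - H(X|Y)
- I(X;Y) = H(Y) - H(Y|X)
- I(X;Y) = H(X) + H(Y) - H(X,Y)

Computing all quantities:
H(X) = 1.0961, H(Y) = 0.6931, H(X,Y) = 1.7820
H(X|Y) = 1.0889, H(Y|X) = 0.6860

Verification:
H(X) - H(X|Y) = 1.0961 - 1.0889 = 0.0072
H(Y) - H(Y|X) = 0.6931 - 0.6860 = 0.0072
H(X) + H(Y) - H(X,Y) = 1.0961 + 0.6931 - 1.7820 = 0.0072

All forms give I(X;Y) = 0.0072 nats. ✓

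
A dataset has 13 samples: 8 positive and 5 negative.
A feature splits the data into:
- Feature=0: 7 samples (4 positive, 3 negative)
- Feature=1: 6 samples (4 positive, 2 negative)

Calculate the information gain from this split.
0.0069 bits

Information Gain = H(Y) - H(Y|Feature)

Before split:
P(positive) = 8/13 = 0.6154
H(Y) = 0.9612 bits

After split:
Feature=0: H = 0.9852 bits (weight = 7/13)
Feature=1: H = 0.9183 bits (weight = 6/13)
H(Y|Feature) = (7/13)×0.9852 + (6/13)×0.9183 = 0.9543 bits

Information Gain = 0.9612 - 0.9543 = 0.0069 bits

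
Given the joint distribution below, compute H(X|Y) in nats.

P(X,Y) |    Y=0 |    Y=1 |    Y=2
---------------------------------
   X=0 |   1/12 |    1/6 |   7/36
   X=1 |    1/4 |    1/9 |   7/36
0.6439 nats

Using the chain rule: H(X|Y) = H(X,Y) - H(Y)

First, compute H(X,Y) = 1.7333 nats

Marginal P(Y) = (1/3, 5/18, 7/18)
H(Y) = 1.0893 nats

H(X|Y) = H(X,Y) - H(Y) = 1.7333 - 1.0893 = 0.6439 nats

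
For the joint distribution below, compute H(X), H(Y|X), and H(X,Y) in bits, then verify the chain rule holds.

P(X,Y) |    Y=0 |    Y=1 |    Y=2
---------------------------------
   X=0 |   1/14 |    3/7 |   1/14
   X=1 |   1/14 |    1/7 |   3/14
H(X,Y) = 2.2170, H(X) = 0.9852, H(Y|X) = 1.2318 (all in bits)

Chain rule: H(X,Y) = H(X) + H(Y|X)

Left side — joint entropy directly:
H(X,Y) = -Σ p(x,y) log p(x,y) = 2.2170 bits

Right side — compute H(Y|X) from the conditional distributions:
P(X) = (4/7, 3/7), so H(X) = 0.9852 bits
H(Y|X) = Σ_x P(X=x) · H(Y|X=x):
  P(Y|X=0) = (1/8, 3/4, 1/8), H(Y|X=0) = 1.0613, weight P(X=0) = 4/7
  P(Y|X=1) = (1/6, 1/3, 1/2), H(Y|X=1) = 1.4591, weight P(X=1) = 3/7
H(Y|X) = 1.2318 bits

H(X) + H(Y|X) = 0.9852 + 1.2318 = 2.2170 bits

Both sides equal 2.2170 bits. ✓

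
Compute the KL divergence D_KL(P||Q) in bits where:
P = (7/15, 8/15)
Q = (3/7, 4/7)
0.0042 bits

KL divergence: D_KL(P||Q) = Σ p(x) log(p(x)/q(x))

Computing term by term:
  x=0: 7/15 × log_2[(7/15)/(3/7)] = 7/15 × 0.1229 = 0.0573
  x=1: 8/15 × log_2[(8/15)/(4/7)] = 8/15 × -0.0995 = -0.0531

D_KL(P||Q) = 0.0042 bits

Note: KL divergence is always non-negative and equals 0 iff P = Q.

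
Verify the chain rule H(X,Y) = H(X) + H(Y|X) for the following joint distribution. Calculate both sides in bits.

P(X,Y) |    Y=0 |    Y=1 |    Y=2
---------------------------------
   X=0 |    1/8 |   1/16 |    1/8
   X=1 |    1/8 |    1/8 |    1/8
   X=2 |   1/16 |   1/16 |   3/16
H(X,Y) = 3.0778, H(X) = 1.5794, H(Y|X) = 1.4984 (all in bits)

Chain rule: H(X,Y) = H(X) + H(Y|X)

Left side — joint entropy directly:
H(X,Y) = -Σ p(x,y) log p(x,y) = 3.0778 bits

Right side — compute H(Y|X) from the conditional distributions:
P(X) = (5/16, 3/8, 5/16), so H(X) = 1.5794 bits
H(Y|X) = Σ_x P(X=x) · H(Y|X=x):
  P(Y|X=0) = (2/5, 1/5, 2/5), H(Y|X=0) = 1.5219, weight P(X=0) = 5/16
  P(Y|X=1) = (1/3, 1/3, 1/3), H(Y|X=1) = 1.5850, weight P(X=1) = 3/8
  P(Y|X=2) = (1/5, 1/5, 3/5), H(Y|X=2) = 1.3710, weight P(X=2) = 5/16
H(Y|X) = 1.4984 bits

H(X) + H(Y|X) = 1.5794 + 1.4984 = 3.0778 bits

Both sides equal 3.0778 bits. ✓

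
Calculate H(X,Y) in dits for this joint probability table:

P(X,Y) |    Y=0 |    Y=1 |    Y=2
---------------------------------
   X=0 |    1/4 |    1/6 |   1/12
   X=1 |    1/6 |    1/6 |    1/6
0.7592 dits

Joint entropy is H(X,Y) = -Σ_{x,y} p(x,y) log p(x,y).

Summing over all non-zero entries:
H(X,Y) = -[1/4·log_10(1/4) + 1/6·log_10(1/6) + 1/12·log_10(1/12) + 1/6·log_10(1/6) + 1/6·log_10(1/6) + 1/6·log_10(1/6)]
H(X,Y) = 0.7592 dits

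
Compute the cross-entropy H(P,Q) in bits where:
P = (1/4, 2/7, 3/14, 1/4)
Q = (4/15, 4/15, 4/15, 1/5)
2.0106 bits

Cross-entropy: H(P,Q) = -Σ p(x) log q(x)

Alternatively: H(P,Q) = H(P) + D_KL(P||Q)
H(P) = 1.9926 bits
D_KL(P||Q) = 0.0180 bits

H(P,Q) = 1.9926 + 0.0180 = 2.0106 bits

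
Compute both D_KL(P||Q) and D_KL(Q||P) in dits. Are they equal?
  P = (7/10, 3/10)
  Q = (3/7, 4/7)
D_KL(P||Q) = 0.0652, D_KL(Q||P) = 0.0686

KL divergence is not symmetric: D_KL(P||Q) ≠ D_KL(Q||P) in general.

D_KL(P||Q) = 0.0652 dits
D_KL(Q||P) = 0.0686 dits

No, they are not equal!

This asymmetry is why KL divergence is not a true distance metric.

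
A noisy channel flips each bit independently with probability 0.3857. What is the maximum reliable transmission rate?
0.0380 bits

For a binary symmetric channel (BSC) with error probability p:
Capacity C = 1 - H(p) bits per symbol

where H(p) = -p log₂(p) - (1-p) log₂(1-p) is the binary entropy function.

H(0.3857) = 0.9620 bits
C = 1 - 0.9620 = 0.0380 bits per symbol

This means we can reliably transmit up to 0.0380 bits of information per channel use.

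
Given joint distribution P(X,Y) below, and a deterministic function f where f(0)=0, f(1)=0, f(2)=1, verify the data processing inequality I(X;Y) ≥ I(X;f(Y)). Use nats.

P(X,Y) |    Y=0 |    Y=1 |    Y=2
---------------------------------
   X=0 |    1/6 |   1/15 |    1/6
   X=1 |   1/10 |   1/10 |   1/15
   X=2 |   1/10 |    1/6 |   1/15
I(X;Y) = 0.0522, I(X;f(Y)) = 0.0224, inequality holds: 0.0522 ≥ 0.0224

Data Processing Inequality: For any Markov chain X → Y → Z, we have I(X;Y) ≥ I(X;Z).

Here Z = f(Y) is a deterministic function of Y, forming X → Y → Z.

Original I(X;Y) = 0.0522 nats

After applying f:
P(X,Z) where Z=f(Y):
- P(X,Z=0) = P(X,Y=0) + P(X,Y=1)
- P(X,Z=1) = P(X,Y=2)

I(X;Z) = I(X;f(Y)) = 0.0224 nats

Verification: 0.0522 ≥ 0.0224 ✓

Information cannot be created by processing; the function f can only lose information about X.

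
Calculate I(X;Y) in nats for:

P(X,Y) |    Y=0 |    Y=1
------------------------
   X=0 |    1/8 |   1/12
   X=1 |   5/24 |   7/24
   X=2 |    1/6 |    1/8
0.0142 nats

Mutual information: I(X;Y) = H(X) + H(Y) - H(X,Y)

Marginals:
P(X) = (5/24, 1/2, 7/24), H(X) = 1.0327 nats
P(Y) = (1/2, 1/2), H(Y) = 0.6931 nats

Joint entropy: H(X,Y) = 1.7117 nats

I(X;Y) = 1.0327 + 0.6931 - 1.7117 = 0.0142 nats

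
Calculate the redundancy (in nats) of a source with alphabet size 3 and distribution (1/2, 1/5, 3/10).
0.0690 nats

Redundancy measures how far a source is from maximum entropy:
R = H_max - H(X)

Maximum entropy for 3 symbols: H_max = log_e(3) = 1.0986 nats
Actual entropy: H(X) = 1.0297 nats
Redundancy: R = 1.0986 - 1.0297 = 0.0690 nats

This redundancy represents potential for compression: the source could be compressed by 0.0690 nats per symbol.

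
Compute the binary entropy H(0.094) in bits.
0.4497 bits

The binary entropy function is:
H(p) = -p log(p) - (1-p) log(1-p)

H(0.094) = -0.094 × log_2(0.094) - 0.906 × log_2(0.906)
H(0.094) = 0.4497 bits

Note: Binary entropy is maximized at p=0.5 (H=1 bit) and minimized at p=0 or p=1 (H=0).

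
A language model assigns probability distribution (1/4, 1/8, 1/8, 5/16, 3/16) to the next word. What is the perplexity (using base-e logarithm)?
4.6823

Perplexity is e^H (or exp(H) for natural log).

First, H = -Σ p log p = 1.5438 nats
Perplexity = e^1.5438 = 4.6823

Interpretation: The model's uncertainty is equivalent to choosing uniformly among 4.7 options.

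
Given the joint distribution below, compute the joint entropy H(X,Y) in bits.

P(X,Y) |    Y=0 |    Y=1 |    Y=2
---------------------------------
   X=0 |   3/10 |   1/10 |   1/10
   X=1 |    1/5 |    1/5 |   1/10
2.4464 bits

Joint entropy is H(X,Y) = -Σ_{x,y} p(x,y) log p(x,y).

Summing over all non-zero entries:
H(X,Y) = -[3/10·log_2(3/10) + 1/10·log_2(1/10) + 1/10·log_2(1/10) + 1/5·log_2(1/5) + 1/5·log_2(1/5) + 1/10·log_2(1/10)]
H(X,Y) = 2.4464 bits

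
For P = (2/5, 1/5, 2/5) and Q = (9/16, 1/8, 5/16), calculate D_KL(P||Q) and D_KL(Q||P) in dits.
D_KL(P||Q) = 0.0245, D_KL(Q||P) = 0.0243

KL divergence is not symmetric: D_KL(P||Q) ≠ D_KL(Q||P) in general.

D_KL(P||Q) = 0.0245 dits
D_KL(Q||P) = 0.0243 dits

No, they are not equal!

This asymmetry is why KL divergence is not a true distance metric.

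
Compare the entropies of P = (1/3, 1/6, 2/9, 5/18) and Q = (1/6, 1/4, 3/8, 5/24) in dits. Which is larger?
P

Computing entropies in dits:
H(P) = 0.5884
H(Q) = 0.5819

Distribution P has higher entropy.

Intuition: The distribution closer to uniform (more spread out) has higher entropy.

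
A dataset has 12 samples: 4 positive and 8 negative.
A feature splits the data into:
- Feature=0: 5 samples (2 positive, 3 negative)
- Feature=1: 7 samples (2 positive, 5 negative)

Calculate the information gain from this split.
0.0102 bits

Information Gain = H(Y) - H(Y|Feature)

Before split:
P(positive) = 4/12 = 0.3333
H(Y) = 0.9183 bits

After split:
Feature=0: H = 0.9710 bits (weight = 5/12)
Feature=1: H = 0.8631 bits (weight = 7/12)
H(Y|Feature) = (5/12)×0.9710 + (7/12)×0.8631 = 0.9080 bits

Information Gain = 0.9183 - 0.9080 = 0.0102 bits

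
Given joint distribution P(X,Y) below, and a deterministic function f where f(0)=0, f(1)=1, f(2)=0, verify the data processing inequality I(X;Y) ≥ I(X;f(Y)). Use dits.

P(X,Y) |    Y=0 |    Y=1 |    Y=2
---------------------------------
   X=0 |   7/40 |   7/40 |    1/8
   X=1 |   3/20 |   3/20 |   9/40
I(X;Y) = 0.0066, I(X;f(Y)) = 0.0017, inequality holds: 0.0066 ≥ 0.0017

Data Processing Inequality: For any Markov chain X → Y → Z, we have I(X;Y) ≥ I(X;Z).

Here Z = f(Y) is a deterministic function of Y, forming X → Y → Z.

Original I(X;Y) = 0.0066 dits

After applying f:
P(X,Z) where Z=f(Y):
- P(X,Z=0) = P(X,Y=0) + P(X,Y=2)
- P(X,Z=1) = P(X,Y=1)

I(X;Z) = I(X;f(Y)) = 0.0017 dits

Verification: 0.0066 ≥ 0.0017 ✓

Information cannot be created by processing; the function f can only lose information about X.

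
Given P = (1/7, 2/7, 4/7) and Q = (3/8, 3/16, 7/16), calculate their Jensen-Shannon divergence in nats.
0.0366 nats

Jensen-Shannon divergence is:
JSD(P||Q) = 0.5 × D_KL(P||M) + 0.5 × D_KL(Q||M)
where M = 0.5 × (P + Q) is the mixture distribution.

M = 0.5 × (1/7, 2/7, 4/7) + 0.5 × (3/8, 3/16, 7/16) = (0.258929, 0.236607, 0.504464)

D_KL(P||M) = 0.0401 nats
D_KL(Q||M) = 0.0330 nats

JSD(P||Q) = 0.5 × 0.0401 + 0.5 × 0.0330 = 0.0366 nats

Unlike KL divergence, JSD is symmetric and bounded: 0 ≤ JSD ≤ log(2).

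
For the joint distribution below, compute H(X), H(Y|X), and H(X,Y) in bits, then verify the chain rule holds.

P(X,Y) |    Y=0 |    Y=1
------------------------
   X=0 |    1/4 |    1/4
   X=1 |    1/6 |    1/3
H(X,Y) = 1.9591, H(X) = 1.0000, H(Y|X) = 0.9591 (all in bits)

Chain rule: H(X,Y) = H(X) + H(Y|X)

Left side — joint entropy directly:
H(X,Y) = -Σ p(x,y) log p(x,y) = 1.9591 bits

Right side — compute H(Y|X) from the conditional distributions:
P(X) = (1/2, 1/2), so H(X) = 1.0000 bits
H(Y|X) = Σ_x P(X=x) · H(Y|X=x):
  P(Y|X=0) = (1/2, 1/2), H(Y|X=0) = 1.0000, weight P(X=0) = 1/2
  P(Y|X=1) = (1/3, 2/3), H(Y|X=1) = 0.9183, weight P(X=1) = 1/2
H(Y|X) = 0.9591 bits

H(X) + H(Y|X) = 1.0000 + 0.9591 = 1.9591 bits

Both sides equal 1.9591 bits. ✓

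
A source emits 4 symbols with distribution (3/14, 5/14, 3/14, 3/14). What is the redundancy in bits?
0.0408 bits

Redundancy measures how far a source is from maximum entropy:
R = H_max - H(X)

Maximum entropy for 4 symbols: H_max = log_2(4) = 2.0000 bits
Actual entropy: H(X) = 1.9592 bits
Redundancy: R = 2.0000 - 1.9592 = 0.0408 bits

This redundancy represents potential for compression: the source could be compressed by 0.0408 bits per symbol.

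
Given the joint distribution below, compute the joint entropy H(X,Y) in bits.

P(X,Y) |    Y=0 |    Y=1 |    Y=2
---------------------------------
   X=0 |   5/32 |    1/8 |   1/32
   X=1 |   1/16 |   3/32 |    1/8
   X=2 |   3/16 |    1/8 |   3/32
3.0428 bits

Joint entropy is H(X,Y) = -Σ_{x,y} p(x,y) log p(x,y).

Summing over all non-zero entries:
H(X,Y) = -[5/32·log_2(5/32) + 1/8·log_2(1/8) + 1/32·log_2(1/32) + 1/16·log_2(1/16) + 3/32·log_2(3/32) + 1/8·log_2(1/8) + 3/16·log_2(3/16) + 1/8·log_2(1/8) + 3/32·log_2(3/32)]
H(X,Y) = 3.0428 bits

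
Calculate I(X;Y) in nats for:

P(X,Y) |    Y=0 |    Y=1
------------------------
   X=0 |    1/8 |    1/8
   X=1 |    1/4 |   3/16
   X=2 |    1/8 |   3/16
0.0108 nats

Mutual information: I(X;Y) = H(X) + H(Y) - H(X,Y)

Marginals:
P(X) = (1/4, 7/16, 5/16), H(X) = 1.0717 nats
P(Y) = (1/2, 1/2), H(Y) = 0.6931 nats

Joint entropy: H(X,Y) = 1.7541 nats

I(X;Y) = 1.0717 + 0.6931 - 1.7541 = 0.0108 nats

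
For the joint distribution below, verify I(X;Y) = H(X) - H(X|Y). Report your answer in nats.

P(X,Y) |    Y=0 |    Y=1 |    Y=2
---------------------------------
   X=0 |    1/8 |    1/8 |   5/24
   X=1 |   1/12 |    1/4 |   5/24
I(X;Y) = 0.0220 nats

Mutual information has multiple equivalent forms:
- I(X;Y) = H(X) - H(X|Y)
- I(X;Y) = H(Y) - H(Y|X)
- I(X;Y) = H(X) + H(Y) - H(X,Y)

Computing all quantities:
H(X) = 0.6897, H(Y) = 1.0594, H(X,Y) = 1.7271
H(X|Y) = 0.6677, H(Y|X) = 1.0374

Verification:
H(X) - H(X|Y) = 0.6897 - 0.6677 = 0.0220
H(Y) - H(Y|X) = 1.0594 - 1.0374 = 0.0220
H(X) + H(Y) - H(X,Y) = 0.6897 + 1.0594 - 1.7271 = 0.0220

All forms give I(X;Y) = 0.0220 nats. ✓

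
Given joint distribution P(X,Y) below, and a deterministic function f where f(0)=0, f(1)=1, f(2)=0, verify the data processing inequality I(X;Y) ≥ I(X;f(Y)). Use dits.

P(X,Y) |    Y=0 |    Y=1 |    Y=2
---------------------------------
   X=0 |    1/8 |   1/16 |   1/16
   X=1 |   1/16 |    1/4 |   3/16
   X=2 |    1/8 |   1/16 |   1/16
I(X;Y) = 0.0381, I(X;f(Y)) = 0.0147, inequality holds: 0.0381 ≥ 0.0147

Data Processing Inequality: For any Markov chain X → Y → Z, we have I(X;Y) ≥ I(X;Z).

Here Z = f(Y) is a deterministic function of Y, forming X → Y → Z.

Original I(X;Y) = 0.0381 dits

After applying f:
P(X,Z) where Z=f(Y):
- P(X,Z=0) = P(X,Y=0) + P(X,Y=2)
- P(X,Z=1) = P(X,Y=1)

I(X;Z) = I(X;f(Y)) = 0.0147 dits

Verification: 0.0381 ≥ 0.0147 ✓

Information cannot be created by processing; the function f can only lose information about X.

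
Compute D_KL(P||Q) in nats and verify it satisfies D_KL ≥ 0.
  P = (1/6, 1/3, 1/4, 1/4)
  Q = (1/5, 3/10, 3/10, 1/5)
0.0149 nats

KL divergence satisfies the Gibbs inequality: D_KL(P||Q) ≥ 0 for all distributions P, Q.

D_KL(P||Q) = Σ p(x) log(p(x)/q(x))
Term by term:
  x=0: 1/6 × log_e[(1/6)/(1/5)] = -0.0304
  x=1: 1/3 × log_e[(1/3)/(3/10)] = 0.0351
  x=2: 1/4 × log_e[(1/4)/(3/10)] = -0.0456
  x=3: 1/4 × log_e[(1/4)/(1/5)] = 0.0558
D_KL(P||Q) = 0.0149 nats

D_KL(P||Q) = 0.0149 ≥ 0 ✓

This non-negativity is a fundamental property: relative entropy cannot be negative because it measures how different Q is from P.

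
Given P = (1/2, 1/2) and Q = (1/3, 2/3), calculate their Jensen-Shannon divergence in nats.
0.0144 nats

Jensen-Shannon divergence is:
JSD(P||Q) = 0.5 × D_KL(P||M) + 0.5 × D_KL(Q||M)
where M = 0.5 × (P + Q) is the mixture distribution.

M = 0.5 × (1/2, 1/2) + 0.5 × (1/3, 2/3) = (5/12, 7/12)

D_KL(P||M) = 0.0141 nats
D_KL(Q||M) = 0.0146 nats

JSD(P||Q) = 0.5 × 0.0141 + 0.5 × 0.0146 = 0.0144 nats

Unlike KL divergence, JSD is symmetric and bounded: 0 ≤ JSD ≤ log(2).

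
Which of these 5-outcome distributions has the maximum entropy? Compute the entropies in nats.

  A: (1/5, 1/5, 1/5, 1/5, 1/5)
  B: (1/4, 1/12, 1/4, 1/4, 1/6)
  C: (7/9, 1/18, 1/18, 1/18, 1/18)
A

For a discrete distribution over n outcomes, entropy is maximized by the uniform distribution.

Computing entropies:
H(A) = 1.6094 nats
H(B) = 1.5454 nats
H(C) = 0.8378 nats

The uniform distribution (where all probabilities equal 1/5) achieves the maximum entropy of log_e(5) = 1.6094 nats.

Distribution A has the highest entropy.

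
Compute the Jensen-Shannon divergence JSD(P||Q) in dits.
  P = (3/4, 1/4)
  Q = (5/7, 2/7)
0.0004 dits

Jensen-Shannon divergence is:
JSD(P||Q) = 0.5 × D_KL(P||M) + 0.5 × D_KL(Q||M)
where M = 0.5 × (P + Q) is the mixture distribution.

M = 0.5 × (3/4, 1/4) + 0.5 × (5/7, 2/7) = (0.732143, 0.267857)

D_KL(P||M) = 0.0004 dits
D_KL(Q||M) = 0.0003 dits

JSD(P||Q) = 0.5 × 0.0004 + 0.5 × 0.0003 = 0.0004 dits

Unlike KL divergence, JSD is symmetric and bounded: 0 ≤ JSD ≤ log(2).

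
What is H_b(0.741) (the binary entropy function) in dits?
0.2484 dits

The binary entropy function is:
H(p) = -p log(p) - (1-p) log(1-p)

H(0.741) = -0.741 × log_10(0.741) - 0.259 × log_10(0.259)
H(0.741) = 0.2484 dits

Note: Binary entropy is maximized at p=0.5 (H=1 bit) and minimized at p=0 or p=1 (H=0).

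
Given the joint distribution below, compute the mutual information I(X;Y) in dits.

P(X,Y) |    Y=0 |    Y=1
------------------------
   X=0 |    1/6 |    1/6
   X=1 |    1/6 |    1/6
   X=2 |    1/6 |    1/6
0.0000 dits

Mutual information: I(X;Y) = H(X) + H(Y) - H(X,Y)

Marginals:
P(X) = (1/3, 1/3, 1/3), H(X) = 0.4771 dits
P(Y) = (1/2, 1/2), H(Y) = 0.3010 dits

Joint entropy: H(X,Y) = 0.7782 dits

I(X;Y) = 0.4771 + 0.3010 - 0.7782 = 0.0000 dits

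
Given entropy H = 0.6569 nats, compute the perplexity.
1.9288

Perplexity is e^H (or exp(H) for natural log).

H = 0.6569 nats
Perplexity = e^0.6569 = 1.9288

Interpretation: The model's uncertainty is equivalent to choosing uniformly among 1.9 options.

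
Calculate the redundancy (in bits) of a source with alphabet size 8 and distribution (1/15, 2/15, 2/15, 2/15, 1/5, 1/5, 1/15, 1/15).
0.1271 bits

Redundancy measures how far a source is from maximum entropy:
R = H_max - H(X)

Maximum entropy for 8 symbols: H_max = log_2(8) = 3.0000 bits
Actual entropy: H(X) = 2.8729 bits
Redundancy: R = 3.0000 - 2.8729 = 0.1271 bits

This redundancy represents potential for compression: the source could be compressed by 0.1271 bits per symbol.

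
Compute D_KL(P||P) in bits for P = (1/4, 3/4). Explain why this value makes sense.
0.0000 bits

KL divergence satisfies the Gibbs inequality: D_KL(P||Q) ≥ 0 for all distributions P, Q.

D_KL(P||Q) = Σ p(x) log(p(x)/q(x))
Each term is p(x) × log_2(p(x)/p(x)) = p(x) × log_2(1) = 0, so the sum is 0.
D_KL(P||Q) = 0.0000 bits

When P = Q, the KL divergence is exactly 0, as there is no 'divergence' between identical distributions.

This non-negativity is a fundamental property: relative entropy cannot be negative because it measures how different Q is from P.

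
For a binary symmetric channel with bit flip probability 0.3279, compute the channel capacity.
0.0872 bits

For a binary symmetric channel (BSC) with error probability p:
Capacity C = 1 - H(p) bits per symbol

where H(p) = -p log₂(p) - (1-p) log₂(1-p) is the binary entropy function.

H(0.3279) = 0.9128 bits
C = 1 - 0.9128 = 0.0872 bits per symbol

This means we can reliably transmit up to 0.0872 bits of information per channel use.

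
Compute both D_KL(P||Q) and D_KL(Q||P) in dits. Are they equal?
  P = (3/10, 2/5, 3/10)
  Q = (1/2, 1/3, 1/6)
D_KL(P||Q) = 0.0417, D_KL(Q||P) = 0.0420

KL divergence is not symmetric: D_KL(P||Q) ≠ D_KL(Q||P) in general.

D_KL(P||Q) = 0.0417 dits
D_KL(Q||P) = 0.0420 dits

No, they are not equal!

This asymmetry is why KL divergence is not a true distance metric.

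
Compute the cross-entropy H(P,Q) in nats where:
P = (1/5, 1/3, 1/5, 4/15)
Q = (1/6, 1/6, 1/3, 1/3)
1.4683 nats

Cross-entropy: H(P,Q) = -Σ p(x) log q(x)

Alternatively: H(P,Q) = H(P) + D_KL(P||Q)
H(P) = 1.3624 nats
D_KL(P||Q) = 0.1058 nats

H(P,Q) = 1.3624 + 0.1058 = 1.4683 nats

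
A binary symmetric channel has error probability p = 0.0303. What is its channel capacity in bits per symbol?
0.8041 bits

For a binary symmetric channel (BSC) with error probability p:
Capacity C = 1 - H(p) bits per symbol

where H(p) = -p log₂(p) - (1-p) log₂(1-p) is the binary entropy function.

H(0.0303) = 0.1959 bits
C = 1 - 0.1959 = 0.8041 bits per symbol

This means we can reliably transmit up to 0.8041 bits of information per channel use.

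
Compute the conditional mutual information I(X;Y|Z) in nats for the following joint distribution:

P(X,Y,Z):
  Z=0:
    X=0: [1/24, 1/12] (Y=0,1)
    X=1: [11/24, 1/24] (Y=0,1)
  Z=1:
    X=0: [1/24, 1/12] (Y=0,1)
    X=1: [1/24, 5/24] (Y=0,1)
0.0962 nats

Conditional mutual information: I(X;Y|Z) = H(X|Z) + H(Y|Z) - H(X,Y|Z)

H(Z) = 0.6616
H(X,Z) = 1.2130 → H(X|Z) = 0.5514
H(Y,Z) = 1.1730 → H(Y|Z) = 0.5114
H(X,Y,Z) = 1.6282 → H(X,Y|Z) = 0.9666

I(X;Y|Z) = 0.5514 + 0.5114 - 0.9666 = 0.0962 nats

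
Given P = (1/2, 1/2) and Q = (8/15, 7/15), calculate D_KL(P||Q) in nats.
0.0022 nats

KL divergence: D_KL(P||Q) = Σ p(x) log(p(x)/q(x))

Computing term by term:
  x=0: 1/2 × log_e[(1/2)/(8/15)] = 1/2 × -0.0645 = -0.0323
  x=1: 1/2 × log_e[(1/2)/(7/15)] = 1/2 × 0.0690 = 0.0345

D_KL(P||Q) = 0.0022 nats

Note: KL divergence is always non-negative and equals 0 iff P = Q.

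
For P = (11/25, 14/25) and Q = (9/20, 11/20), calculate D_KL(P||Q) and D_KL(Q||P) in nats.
D_KL(P||Q) = 0.0002, D_KL(Q||P) = 0.0002

KL divergence is not symmetric: D_KL(P||Q) ≠ D_KL(Q||P) in general.

D_KL(P||Q) = 0.0002 nats
D_KL(Q||P) = 0.0002 nats

In this case they happen to be equal (to 4 decimal places).

This asymmetry is why KL divergence is not a true distance metric.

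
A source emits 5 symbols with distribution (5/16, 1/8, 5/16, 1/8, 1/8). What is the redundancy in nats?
0.1027 nats

Redundancy measures how far a source is from maximum entropy:
R = H_max - H(X)

Maximum entropy for 5 symbols: H_max = log_e(5) = 1.6094 nats
Actual entropy: H(X) = 1.5068 nats
Redundancy: R = 1.6094 - 1.5068 = 0.1027 nats

This redundancy represents potential for compression: the source could be compressed by 0.1027 nats per symbol.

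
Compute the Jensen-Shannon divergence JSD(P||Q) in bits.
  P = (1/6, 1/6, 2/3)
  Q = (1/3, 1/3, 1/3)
0.0817 bits

Jensen-Shannon divergence is:
JSD(P||Q) = 0.5 × D_KL(P||M) + 0.5 × D_KL(Q||M)
where M = 0.5 × (P + Q) is the mixture distribution.

M = 0.5 × (1/6, 1/6, 2/3) + 0.5 × (1/3, 1/3, 1/3) = (1/4, 1/4, 1/2)

D_KL(P||M) = 0.0817 bits
D_KL(Q||M) = 0.0817 bits

JSD(P||Q) = 0.5 × 0.0817 + 0.5 × 0.0817 = 0.0817 bits

Unlike KL divergence, JSD is symmetric and bounded: 0 ≤ JSD ≤ log(2).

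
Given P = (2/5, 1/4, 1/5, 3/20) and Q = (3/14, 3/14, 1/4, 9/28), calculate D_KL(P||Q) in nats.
0.1292 nats

KL divergence: D_KL(P||Q) = Σ p(x) log(p(x)/q(x))

Computing term by term:
  x=0: 2/5 × log_e[(2/5)/(3/14)] = 2/5 × 0.6242 = 0.2497
  x=1: 1/4 × log_e[(1/4)/(3/14)] = 1/4 × 0.1542 = 0.0385
  x=2: 1/5 × log_e[(1/5)/(1/4)] = 1/5 × -0.2231 = -0.0446
  x=3: 3/20 × log_e[(3/20)/(9/28)] = 3/20 × -0.7621 = -0.1143

D_KL(P||Q) = 0.1292 nats

Note: KL divergence is always non-negative and equals 0 iff P = Q.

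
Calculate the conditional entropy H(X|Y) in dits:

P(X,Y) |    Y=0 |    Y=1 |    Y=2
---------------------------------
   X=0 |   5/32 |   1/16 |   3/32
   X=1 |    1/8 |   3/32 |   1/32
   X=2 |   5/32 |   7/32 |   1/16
0.4464 dits

Using the chain rule: H(X|Y) = H(X,Y) - H(Y)

First, compute H(X,Y) = 0.8995 dits

Marginal P(Y) = (7/16, 3/8, 3/16)
H(Y) = 0.4531 dits

H(X|Y) = H(X,Y) - H(Y) = 0.8995 - 0.4531 = 0.4464 dits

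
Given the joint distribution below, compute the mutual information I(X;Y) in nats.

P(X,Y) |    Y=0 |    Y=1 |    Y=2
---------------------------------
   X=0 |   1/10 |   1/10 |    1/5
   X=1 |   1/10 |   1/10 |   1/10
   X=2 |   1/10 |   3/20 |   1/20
0.0472 nats

Mutual information: I(X;Y) = H(X) + H(Y) - H(X,Y)

Marginals:
P(X) = (2/5, 3/10, 3/10), H(X) = 1.0889 nats
P(Y) = (3/10, 7/20, 7/20), H(Y) = 1.0961 nats

Joint entropy: H(X,Y) = 2.1378 nats

I(X;Y) = 1.0889 + 1.0961 - 2.1378 = 0.0472 nats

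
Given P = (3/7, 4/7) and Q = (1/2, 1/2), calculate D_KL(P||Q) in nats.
0.0102 nats

KL divergence: D_KL(P||Q) = Σ p(x) log(p(x)/q(x))

Computing term by term:
  x=0: 3/7 × log_e[(3/7)/(1/2)] = 3/7 × -0.1542 = -0.0661
  x=1: 4/7 × log_e[(4/7)/(1/2)] = 4/7 × 0.1335 = 0.0763

D_KL(P||Q) = 0.0102 nats

Note: KL divergence is always non-negative and equals 0 iff P = Q.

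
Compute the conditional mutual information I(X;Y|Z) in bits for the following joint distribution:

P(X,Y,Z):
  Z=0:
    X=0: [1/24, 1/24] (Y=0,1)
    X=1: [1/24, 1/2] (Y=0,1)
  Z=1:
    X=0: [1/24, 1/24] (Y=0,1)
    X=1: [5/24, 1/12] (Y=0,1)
0.0681 bits

Conditional mutual information: I(X;Y|Z) = H(X|Z) + H(Y|Z) - H(X,Y|Z)

H(Z) = 0.9544
H(X,Z) = 1.5951 → H(X|Z) = 0.6406
H(Y,Z) = 1.6529 → H(Y|Z) = 0.6984
H(X,Y,Z) = 2.2254 → H(X,Y|Z) = 1.2710

I(X;Y|Z) = 0.6406 + 0.6984 - 1.2710 = 0.0681 bits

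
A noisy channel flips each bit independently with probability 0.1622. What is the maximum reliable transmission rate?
0.3605 bits

For a binary symmetric channel (BSC) with error probability p:
Capacity C = 1 - H(p) bits per symbol

where H(p) = -p log₂(p) - (1-p) log₂(1-p) is the binary entropy function.

H(0.1622) = 0.6395 bits
C = 1 - 0.6395 = 0.3605 bits per symbol

This means we can reliably transmit up to 0.3605 bits of information per channel use.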